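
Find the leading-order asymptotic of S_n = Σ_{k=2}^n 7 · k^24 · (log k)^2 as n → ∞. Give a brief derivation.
S_n ~ 7 · n^25 · (log n)^2 / 25

By integral comparison, S_n = ∫_1^n 7 · x^24 · (log x)^2 dx + O(n^24 · (log n)^2). For the integral, the leading term of ∫_1^n x^24 (log x)^2 dx is n^25/25 · (log n)^2 (by repeated integration by parts; each step lowers the log-exponent and produces a relatively O(1/log n) correction). Hence S_n ~ 7 · n^25 · (log n)^2 / 25.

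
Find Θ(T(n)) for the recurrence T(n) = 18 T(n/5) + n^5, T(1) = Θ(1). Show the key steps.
T(n) = Θ(n^5)

log_5 18 ≈ 1.796. f(n) = n^5 dominates n^(log_5 18) since 5 > 1.796, and the regularity condition a·f(n/b) = 18·(n/5)^5 = (18/3125)·n^5 ≤ c·f(n) holds with c = 18/3125 ≈ 0.00576 < 1. So this is Case 3: T(n) = Θ(f(n)) = Θ(n^5).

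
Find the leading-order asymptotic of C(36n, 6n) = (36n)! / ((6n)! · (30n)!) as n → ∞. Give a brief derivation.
C(36n, 6n) ~ (46656/3125)^(6n) · sqrt(3/(5π·6n))

Write N = 6n. Apply Stirling to each factorial:
  (6N)! ~ sqrt(2π·6N) · (6N/e)^(6N),
  N! ~ sqrt(2π N) · (N/e)^N,
  (5N)! ~ sqrt(2π·5N) · (5N/e)^(5N).
The exponential factors combine to (6N)^(6N) / (N^N · (5N)^(5N)) = 6^(6N)/5^(5N) = (6^6/5^5)^N = (46656/3125)^N.
The square-root prefactors combine to sqrt(2π·6N) / (sqrt(2π N)·sqrt(2π·5N)) = sqrt(6 / (2π·5·N)) = sqrt(3/(5π·6n)).
Substituting N = 6n: C(36n, 6n) ~ (46656/3125)^(6n) · sqrt(3/(5π·6n)).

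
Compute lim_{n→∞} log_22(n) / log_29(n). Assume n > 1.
lim = ln(29) / ln(22) = log_22(29)

Change of base: log_22(n) = ln n / ln 22 and log_29(n) = ln n / ln 29. The ratio is (ln n / ln 22) · (ln 29 / ln n) = ln 29 / ln 22, a constant independent of n. So the limit is ln 29 / ln 22 = log_22(29).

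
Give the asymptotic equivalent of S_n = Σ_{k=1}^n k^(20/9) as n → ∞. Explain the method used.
S_n ~ (9/29) · n^(29/9)

Integral comparison: Σ_{k=1}^n k^(20/9) = ∫_0^n x^(20/9) dx + O(n^(20/9)). The integral is n^(1 + 20/9) / (1 + 20/9) = n^((20+9)/9) / ((20+9)/9) = (9/29) · n^(29/9).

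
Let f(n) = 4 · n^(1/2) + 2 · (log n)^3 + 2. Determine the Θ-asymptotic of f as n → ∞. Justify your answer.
f(n) ∈ Θ(n^(1/2))

Compare the terms by growth order. For large n, n^a · (log n)^b dominates n^a' · (log n)^b' iff a > a', or (a = a' and b > b'). Ranking the 3 terms shows the dominant one is 4 · n^(1/2). Hence f(n) ∈ Θ(n^(1/2)).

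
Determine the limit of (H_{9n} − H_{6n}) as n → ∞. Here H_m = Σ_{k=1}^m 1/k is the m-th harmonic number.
lim = ln(9/6) = ln(3/2)

Euler-Maclaurin gives H_m = ln m + γ + 1/(2m) + O(1/m^2). The γ and O(1/m) terms cancel in the difference:
  H_{9n} − H_{6n} = ln(9n) − ln(6n) + O(1/n) = ln(9/6) + O(1/n).
Hence the limit is ln(9/6) = ln(3/2).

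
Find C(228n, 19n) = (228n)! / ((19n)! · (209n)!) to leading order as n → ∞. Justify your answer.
C(228n, 19n) ~ (8916100448256/285311670611)^(19n) · sqrt(6/(11π·19n))

Write N = 19n. Apply Stirling to each factorial:
  (12N)! ~ sqrt(2π·12N) · (12N/e)^(12N),
  N! ~ sqrt(2π N) · (N/e)^N,
  (11N)! ~ sqrt(2π·11N) · (11N/e)^(11N).
The exponential factors combine to (12N)^(12N) / (N^N · (11N)^(11N)) = 12^(12N)/11^(11N) = (12^12/11^11)^N = (8916100448256/285311670611)^N.
The square-root prefactors combine to sqrt(2π·12N) / (sqrt(2π N)·sqrt(2π·11N)) = sqrt(12 / (2π·11·N)) = sqrt(6/(11π·19n)).
Substituting N = 19n: C(228n, 19n) ~ (8916100448256/285311670611)^(19n) · sqrt(6/(11π·19n)).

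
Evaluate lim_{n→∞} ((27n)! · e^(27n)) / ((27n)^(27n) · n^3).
lim = 0

Stirling: (27n)! ~ sqrt(2π·27n) · (27n/e)^(27n). Hence
  (27n)! · e^(27n) / (27n)^(27n) ~ sqrt(2π·27n).
Dividing by n^3: sqrt(2π·27n) / n^3 = sqrt(2π·27) · n^((1−6)/2), so the expression behaves like sqrt(2π·27) · n^((1−6)/2) → 0.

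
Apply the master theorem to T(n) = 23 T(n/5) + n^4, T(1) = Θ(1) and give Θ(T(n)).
T(n) = Θ(n^4)

log_5 23 ≈ 1.948. f(n) = n^4 dominates n^(log_5 23) since 4 > 1.948, and the regularity condition a·f(n/b) = 23·(n/5)^4 = (23/625)·n^4 ≤ c·f(n) holds with c = 23/625 ≈ 0.0368 < 1. So this is Case 3: T(n) = Θ(f(n)) = Θ(n^4).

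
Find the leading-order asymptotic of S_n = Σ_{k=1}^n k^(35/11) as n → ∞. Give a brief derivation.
S_n ~ (11/46) · n^(46/11)

Integral comparison: Σ_{k=1}^n k^(35/11) = ∫_0^n x^(35/11) dx + O(n^(35/11)). The integral is n^(1 + 35/11) / (1 + 35/11) = n^((35+11)/11) / ((35+11)/11) = (11/46) · n^(46/11).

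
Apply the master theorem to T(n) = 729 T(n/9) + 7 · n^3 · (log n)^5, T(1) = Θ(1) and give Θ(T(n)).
T(n) = Θ(n^3 · (log n)^6)

Here log_9 729 = 3 and f(n) = 7 · n^3 · (log n)^5 = Θ(n^(log_9 729) · (log n)^5). This is the extended Case 2 of the master theorem (f matches the critical exponent up to log factors), giving T(n) = Θ(n^(log_9 729) · (log n)^(5+1)) = Θ(n^3 · (log n)^6).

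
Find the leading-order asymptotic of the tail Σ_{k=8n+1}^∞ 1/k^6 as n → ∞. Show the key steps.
Σ_{k>8n} 1/k^6 ~ 1/(5 · (8n)^5)

Compare to the integral: ∫_{8n}^∞ x^(−6) dx = [−x^(−5)/5]_{8n}^∞ = 1/((6−1)·(8n)^5). Euler-Maclaurin then gives
  Σ_{k>8n} 1/k^6 = ∫_{8n}^∞ dx/x^6 − 1/(2·(8n)^6) + O(1/(8n)^7).
(Equivalently this is ζ(6) − Σ_{k≤8n} 1/k^6.)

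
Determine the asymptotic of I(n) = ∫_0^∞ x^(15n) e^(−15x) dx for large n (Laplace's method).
I(n) ~ (sqrt(2π·15n) / 15) · (15n/(15e))^(15n)

Write the integrand as exp(15n ln x − 15x) and set f(x) = 15n ln x − 15x. Then f'(x) = 15n/x − 15 = 0 at x* = 15n/15, and f''(x*) = −15n/x*^2 = −15^2/(15n). Laplace's method (interior maximum) gives
  I(n) ~ e^(f(x*)) · sqrt(2π / |f''(x*)|)
        = exp(15n ln(15n/15) − 15n) · sqrt(2π · 15n / 15^2)
        = (15n/15)^(15n) e^(−15n) · sqrt(2π·15n) / 15
        = (sqrt(2π·15n) / 15) · (15n/(15e))^(15n).
This matches Γ(15n+1)/15^(15n+1) with Stirling applied to Γ.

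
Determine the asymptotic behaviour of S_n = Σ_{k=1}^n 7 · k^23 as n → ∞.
S_n ~ 7 · n^24 / 24

By integral comparison (Euler-Maclaurin), Σ_{k=1}^n 7 · k^23 = 7 · ∫_0^n x^23 dx + O(n^23) = 7 · n^24/24 + O(n^23). (Equivalently, Faulhaber's formula gives the same leading term.)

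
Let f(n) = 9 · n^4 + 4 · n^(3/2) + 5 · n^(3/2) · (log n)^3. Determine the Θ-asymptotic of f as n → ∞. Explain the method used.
f(n) ∈ Θ(n^4)

Compare the terms by growth order. For large n, n^a · (log n)^b dominates n^a' · (log n)^b' iff a > a', or (a = a' and b > b'). Ranking the 3 terms shows the dominant one is 9 · n^4. Hence f(n) ∈ Θ(n^4).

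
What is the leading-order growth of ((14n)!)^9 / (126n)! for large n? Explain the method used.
((14n)!)^9/(126n)! ~ ((2π·14n)^(8/2) / 3) · 9^(−9·14n)  →  0

Write N = 14n. Stirling: N! ~ sqrt(2π N)(N/e)^N and (9N)! ~ sqrt(2π·9N)·(9N/e)^(9N).
  (N!)^9/(9N)! ~ (2π N)^(9/2) (N/e)^(9N) / [sqrt(2π·9N) (9N/e)^(9N)]
     = (2π N)^(9/2) / sqrt(2π·9N) · (N/(9N))^(9N)
     = (2π N)^((9−1)/2) / 3 · 9^(−9N).
Since 9^9 > 1, the factor 9^(−9N) decays exponentially, so the ratio → 0. Substituting N = 14n gives the stated form.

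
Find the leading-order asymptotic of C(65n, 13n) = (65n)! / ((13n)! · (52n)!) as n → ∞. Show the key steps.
C(65n, 13n) ~ (3125/256)^(13n) · sqrt(5/(8π·13n))

Write N = 13n. Apply Stirling to each factorial:
  (5N)! ~ sqrt(2π·5N) · (5N/e)^(5N),
  N! ~ sqrt(2π N) · (N/e)^N,
  (4N)! ~ sqrt(2π·4N) · (4N/e)^(4N).
The exponential factors combine to (5N)^(5N) / (N^N · (4N)^(4N)) = 5^(5N)/4^(4N) = (5^5/4^4)^N = (3125/256)^N.
The square-root prefactors combine to sqrt(2π·5N) / (sqrt(2π N)·sqrt(2π·4N)) = sqrt(5 / (2π·4·N)) = sqrt(5/(8π·13n)).
Substituting N = 13n: C(65n, 13n) ~ (3125/256)^(13n) · sqrt(5/(8π·13n)).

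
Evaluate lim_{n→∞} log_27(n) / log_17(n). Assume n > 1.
lim = ln(17) / ln(27) = log_27(17)

Change of base: log_27(n) = ln n / ln 27 and log_17(n) = ln n / ln 17. The ratio is (ln n / ln 27) · (ln 17 / ln n) = ln 17 / ln 27, a constant independent of n. So the limit is ln 17 / ln 27 = log_27(17).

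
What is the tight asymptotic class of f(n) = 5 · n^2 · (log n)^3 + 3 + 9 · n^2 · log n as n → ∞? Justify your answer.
f(n) ∈ Θ(n^2 · (log n)^3)

Compare the terms by growth order. For large n, n^a · (log n)^b dominates n^a' · (log n)^b' iff a > a', or (a = a' and b > b'). Ranking the 3 terms shows the dominant one is 5 · n^2 · (log n)^3. Hence f(n) ∈ Θ(n^2 · (log n)^3).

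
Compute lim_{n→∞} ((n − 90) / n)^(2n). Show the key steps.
lim = e^(−180)

Rewrite as (1 − 90/n)^(2n). By the standard limit (1 + x/n)^n → e^x, we have (1 − 90/n)^n → e^(−90), and raising to the 2nd power gives e^(−180).
More precisely, ln[(1 − 90/n)^(2n)] = 2n · ln(1 − 90/n) = 2n · (-90/n + O(1/n^2)) = -180 + O(1/n) → -180.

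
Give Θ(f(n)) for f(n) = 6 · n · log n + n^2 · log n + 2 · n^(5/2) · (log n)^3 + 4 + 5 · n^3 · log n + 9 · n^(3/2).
f(n) ∈ Θ(n^3 · log n)

Compare the terms by growth order. For large n, n^a · (log n)^b dominates n^a' · (log n)^b' iff a > a', or (a = a' and b > b'). Ranking the 6 terms shows the dominant one is 5 · n^3 · log n. Hence f(n) ∈ Θ(n^3 · log n).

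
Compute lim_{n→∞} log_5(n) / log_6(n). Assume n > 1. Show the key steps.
lim = ln(6) / ln(5) = log_5(6)

Change of base: log_5(n) = ln n / ln 5 and log_6(n) = ln n / ln 6. The ratio is (ln n / ln 5) · (ln 6 / ln n) = ln 6 / ln 5, a constant independent of n. So the limit is ln 6 / ln 5 = log_5(6).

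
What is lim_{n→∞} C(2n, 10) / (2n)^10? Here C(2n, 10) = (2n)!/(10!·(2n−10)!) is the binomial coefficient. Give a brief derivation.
lim = 1/10! = 1/3628800

With N = 2n → ∞: C(N, 10) / N^10 = [N(N−1)…(N−9)] / (10! · N^10) = (1/10!) · 1 · (1 − 1/(2n)) · … · (1 − 9/(2n)). Each factor → 1 as N → ∞, so the limit is 1/10! = 1/3628800.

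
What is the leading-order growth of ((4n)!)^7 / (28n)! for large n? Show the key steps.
((4n)!)^7/(28n)! ~ ((2π·4n)^(6/2) / sqrt(7)) · 7^(−7·4n)  →  0

Write N = 4n. Stirling: N! ~ sqrt(2π N)(N/e)^N and (7N)! ~ sqrt(2π·7N)·(7N/e)^(7N).
  (N!)^7/(7N)! ~ (2π N)^(7/2) (N/e)^(7N) / [sqrt(2π·7N) (7N/e)^(7N)]
     = (2π N)^(7/2) / sqrt(2π·7N) · (N/(7N))^(7N)
     = (2π N)^((7−1)/2) / sqrt(7) · 7^(−7N).
Since 7^7 > 1, the factor 7^(−7N) decays exponentially, so the ratio → 0. Substituting N = 4n gives the stated form.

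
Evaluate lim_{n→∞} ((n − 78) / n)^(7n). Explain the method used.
lim = e^(−546)

Rewrite as (1 − 78/n)^(7n). By the standard limit (1 + x/n)^n → e^x, we have (1 − 78/n)^n → e^(−78), and raising to the 7th power gives e^(−546).
More precisely, ln[(1 − 78/n)^(7n)] = 7n · ln(1 − 78/n) = 7n · (-78/n + O(1/n^2)) = -546 + O(1/n) → -546.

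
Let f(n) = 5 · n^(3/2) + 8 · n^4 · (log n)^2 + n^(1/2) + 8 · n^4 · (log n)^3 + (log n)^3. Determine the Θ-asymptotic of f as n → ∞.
f(n) ∈ Θ(n^4 · (log n)^3)

Compare the terms by growth order. For large n, n^a · (log n)^b dominates n^a' · (log n)^b' iff a > a', or (a = a' and b > b'). Ranking the 5 terms shows the dominant one is 8 · n^4 · (log n)^3. Hence f(n) ∈ Θ(n^4 · (log n)^3).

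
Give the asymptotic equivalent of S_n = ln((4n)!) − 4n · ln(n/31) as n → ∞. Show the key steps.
S_n ~ 4n · (ln 124 − 1) + O(ln n)

Stirling: ln((4n)!) = 4n ln(4n) − 4n + O(ln n).
  S_n = 4n ln(4n) − 4n − 4n ln(n/31) + O(ln n)
      = 4n ln(4n) − 4n ln n + 4n ln 31 − 4n + O(ln n)
      = 4n ln 4 + 4n ln 31 − 4n + O(ln n)
      = 4n (ln 124 − 1) + O(ln n).
Numerically ln(124) − 1 ≈ 3.8203.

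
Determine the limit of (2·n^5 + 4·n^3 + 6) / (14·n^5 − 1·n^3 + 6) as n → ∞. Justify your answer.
lim = 2/14 = 1/7

For large n the leading n^5 terms dominate both numerator and denominator. Dividing top and bottom by n^5, every other term tends to 0, leaving 2/14 = 1/7.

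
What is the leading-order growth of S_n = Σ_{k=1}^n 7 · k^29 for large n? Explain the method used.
S_n ~ 7 · n^30 / 30

By integral comparison (Euler-Maclaurin), Σ_{k=1}^n 7 · k^29 = 7 · ∫_0^n x^29 dx + O(n^29) = 7 · n^30/30 + O(n^29). (Equivalently, Faulhaber's formula gives the same leading term.)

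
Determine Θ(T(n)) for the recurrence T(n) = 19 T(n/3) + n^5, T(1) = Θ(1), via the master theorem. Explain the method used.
T(n) = Θ(n^5)

log_3 19 ≈ 2.680. f(n) = n^5 dominates n^(log_3 19) since 5 > 2.680, and the regularity condition a·f(n/b) = 19·(n/3)^5 = (19/243)·n^5 ≤ c·f(n) holds with c = 19/243 ≈ 0.0782 < 1. So this is Case 3: T(n) = Θ(f(n)) = Θ(n^5).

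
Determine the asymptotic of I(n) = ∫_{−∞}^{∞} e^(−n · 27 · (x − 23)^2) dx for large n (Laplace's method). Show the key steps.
I(n) = sqrt(π/(27n))

Here φ(x) = 27 · (x − 23)^2 has its unique minimum at x* = 23 with φ(x*) = 0 and φ''(x*) = 54. Laplace's method gives
  I(n) ~ e^(−n φ(x*)) · sqrt(2π / (n · φ''(x*))) = sqrt(2π / (54n)) = sqrt(π/(27n)).
This is exact: substituting u = (x − 23)·sqrt(27n) gives I(n) = (1/sqrt(27n)) ∫_{−∞}^{∞} e^(−u^2) du = sqrt(π/(27n)).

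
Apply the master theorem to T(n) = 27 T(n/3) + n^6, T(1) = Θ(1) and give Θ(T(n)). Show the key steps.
T(n) = Θ(n^6)

log_3 27 ≈ 3.000. f(n) = n^6 dominates n^(log_3 27) since 6 > 3.000, and the regularity condition a·f(n/b) = 27·(n/3)^6 = (27/729)·n^6 ≤ c·f(n) holds with c = 27/729 ≈ 0.037 < 1. So this is Case 3: T(n) = Θ(f(n)) = Θ(n^6).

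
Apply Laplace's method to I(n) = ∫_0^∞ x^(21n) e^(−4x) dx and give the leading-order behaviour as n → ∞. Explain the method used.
I(n) ~ (sqrt(2π·21n) / 4) · (21n/(4e))^(21n)

Write the integrand as exp(21n ln x − 4x) and set f(x) = 21n ln x − 4x. Then f'(x) = 21n/x − 4 = 0 at x* = 21n/4, and f''(x*) = −21n/x*^2 = −4^2/(21n). Laplace's method (interior maximum) gives
  I(n) ~ e^(f(x*)) · sqrt(2π / |f''(x*)|)
        = exp(21n ln(21n/4) − 21n) · sqrt(2π · 21n / 4^2)
        = (21n/4)^(21n) e^(−21n) · sqrt(2π·21n) / 4
        = (sqrt(2π·21n) / 4) · (21n/(4e))^(21n).
This matches Γ(21n+1)/4^(21n+1) with Stirling applied to Γ.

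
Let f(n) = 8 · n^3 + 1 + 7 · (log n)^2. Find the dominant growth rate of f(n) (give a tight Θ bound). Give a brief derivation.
f(n) ∈ Θ(n^3)

Compare the terms by growth order. For large n, n^a · (log n)^b dominates n^a' · (log n)^b' iff a > a', or (a = a' and b > b'). Ranking the 3 terms shows the dominant one is 8 · n^3. Hence f(n) ∈ Θ(n^3).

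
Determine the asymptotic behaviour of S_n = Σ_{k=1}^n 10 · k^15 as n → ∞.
S_n ~ 5 · n^16 / 8

By integral comparison (Euler-Maclaurin), Σ_{k=1}^n 10 · k^15 = 10 · ∫_0^n x^15 dx + O(n^15) = 10 · n^16/16 = 5 · n^16 / 8 + O(n^15). (Equivalently, Faulhaber's formula gives the same leading term.)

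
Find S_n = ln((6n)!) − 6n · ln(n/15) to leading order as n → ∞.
S_n ~ 6n · (ln 90 − 1) + O(ln n)

Stirling: ln((6n)!) = 6n ln(6n) − 6n + O(ln n).
  S_n = 6n ln(6n) − 6n − 6n ln(n/15) + O(ln n)
      = 6n ln(6n) − 6n ln n + 6n ln 15 − 6n + O(ln n)
      = 6n ln 6 + 6n ln 15 − 6n + O(ln n)
      = 6n (ln 90 − 1) + O(ln n).
Numerically ln(90) − 1 ≈ 3.4998.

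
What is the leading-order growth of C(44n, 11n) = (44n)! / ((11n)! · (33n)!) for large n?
C(44n, 11n) ~ (256/27)^(11n) · sqrt(2/(3π·11n))

Write N = 11n. Apply Stirling to each factorial:
  (4N)! ~ sqrt(2π·4N) · (4N/e)^(4N),
  N! ~ sqrt(2π N) · (N/e)^N,
  (3N)! ~ sqrt(2π·3N) · (3N/e)^(3N).
The exponential factors combine to (4N)^(4N) / (N^N · (3N)^(3N)) = 4^(4N)/3^(3N) = (4^4/3^3)^N = (256/27)^N.
The square-root prefactors combine to sqrt(2π·4N) / (sqrt(2π N)·sqrt(2π·3N)) = sqrt(4 / (2π·3·N)) = sqrt(2/(3π·11n)).
Substituting N = 11n: C(44n, 11n) ~ (256/27)^(11n) · sqrt(2/(3π·11n)).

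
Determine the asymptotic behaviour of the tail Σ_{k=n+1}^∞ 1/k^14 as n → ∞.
Σ_{k>n} 1/k^14 ~ 1/(13 · n^13)

Compare to the integral: ∫_{n}^∞ x^(−14) dx = [−x^(−13)/13]_{n}^∞ = 1/((14−1)·n^13). Euler-Maclaurin then gives
  Σ_{k>n} 1/k^14 = ∫_{n}^∞ dx/x^14 − 1/(2·n^14) + O(1/n^15).
(Equivalently this is ζ(14) − Σ_{k≤n} 1/k^14.)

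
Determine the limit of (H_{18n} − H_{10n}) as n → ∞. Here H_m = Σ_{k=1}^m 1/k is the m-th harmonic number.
lim = ln(18/10) = ln(9/5)

Euler-Maclaurin gives H_m = ln m + γ + 1/(2m) + O(1/m^2). The γ and O(1/m) terms cancel in the difference:
  H_{18n} − H_{10n} = ln(18n) − ln(10n) + O(1/n) = ln(18/10) + O(1/n).
Hence the limit is ln(18/10) = ln(9/5).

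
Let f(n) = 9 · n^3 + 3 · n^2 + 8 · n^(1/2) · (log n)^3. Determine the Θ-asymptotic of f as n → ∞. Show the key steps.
f(n) ∈ Θ(n^3)

Compare the terms by growth order. For large n, n^a · (log n)^b dominates n^a' · (log n)^b' iff a > a', or (a = a' and b > b'). Ranking the 3 terms shows the dominant one is 9 · n^3. Hence f(n) ∈ Θ(n^3).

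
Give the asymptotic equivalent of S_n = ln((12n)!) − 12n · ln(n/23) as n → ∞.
S_n ~ 12n · (ln 276 − 1) + O(ln n)

Stirling: ln((12n)!) = 12n ln(12n) − 12n + O(ln n).
  S_n = 12n ln(12n) − 12n − 12n ln(n/23) + O(ln n)
      = 12n ln(12n) − 12n ln n + 12n ln 23 − 12n + O(ln n)
      = 12n ln 12 + 12n ln 23 − 12n + O(ln n)
      = 12n (ln 276 − 1) + O(ln n).
Numerically ln(276) − 1 ≈ 4.6204.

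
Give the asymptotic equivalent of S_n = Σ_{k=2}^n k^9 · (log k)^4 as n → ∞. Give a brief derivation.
S_n ~ n^10 · (log n)^4 / 10

By integral comparison, S_n = ∫_1^n x^9 · (log x)^4 dx + O(n^9 · (log n)^4). For the integral, the leading term of ∫_1^n x^9 (log x)^4 dx is n^10/10 · (log n)^4 (by repeated integration by parts; each step lowers the log-exponent and produces a relatively O(1/log n) correction). Hence S_n ~ n^10 · (log n)^4 / 10.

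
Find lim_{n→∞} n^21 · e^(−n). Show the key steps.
lim = 0

Exponentials with base > 1 dominate every fixed polynomial: for any fixed c, n^c / e^n → 0 as n → ∞ (e.g. by the ratio test, or since e^n grows faster than any power of n). Hence n^21 · e^(−n) = n^21 / e^n → 0.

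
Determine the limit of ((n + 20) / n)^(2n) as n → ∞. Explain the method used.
lim = e^40

Rewrite as (1 + 20/n)^(2n). By the standard limit (1 + x/n)^n → e^x, we have (1 + 20/n)^n → e^20, and raising to the 2nd power gives e^40.
More precisely, ln[(1 + 20/n)^(2n)] = 2n · ln(1 + 20/n) = 2n · (20/n + O(1/n^2)) = 40 + O(1/n) → 40.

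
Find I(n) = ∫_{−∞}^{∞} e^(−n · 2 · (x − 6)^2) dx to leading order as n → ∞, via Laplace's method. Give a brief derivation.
I(n) = sqrt(π/(2n))

Here φ(x) = 2 · (x − 6)^2 has its unique minimum at x* = 6 with φ(x*) = 0 and φ''(x*) = 4. Laplace's method gives
  I(n) ~ e^(−n φ(x*)) · sqrt(2π / (n · φ''(x*))) = sqrt(2π / (4n)) = sqrt(π/(2n)).
This is exact: substituting u = (x − 6)·sqrt(2n) gives I(n) = (1/sqrt(2n)) ∫_{−∞}^{∞} e^(−u^2) du = sqrt(π/(2n)).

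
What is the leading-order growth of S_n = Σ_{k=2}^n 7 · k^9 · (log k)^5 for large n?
S_n ~ 7 · n^10 · (log n)^5 / 10

By integral comparison, S_n = ∫_1^n 7 · x^9 · (log x)^5 dx + O(n^9 · (log n)^5). For the integral, the leading term of ∫_1^n x^9 (log x)^5 dx is n^10/10 · (log n)^5 (by repeated integration by parts; each step lowers the log-exponent and produces a relatively O(1/log n) correction). Hence S_n ~ 7 · n^10 · (log n)^5 / 10.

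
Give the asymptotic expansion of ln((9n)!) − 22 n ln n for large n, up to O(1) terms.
ln((9n)!) − 22 n ln n = −13 n ln n + 9(ln 9 − 1) n + (1/2) ln(2π·9n) + O(1/n)

Stirling: ln((9n)!) = 9n ln(9n) − 9n + (1/2) ln(2π·9n) + O(1/n).
Expand 9n ln(9n) = 9n (ln n + ln 9) = 9n ln n + 9n ln 9.
Subtract 22n ln n: leading term is (9 − 22) n ln n = −13 n ln n. The next term is 9n ln 9 − 9n = 9(ln 9 − 1) n. Then the (1/2) ln(2π·9n) correction.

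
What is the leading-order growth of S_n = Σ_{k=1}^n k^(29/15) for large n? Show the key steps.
S_n ~ (15/44) · n^(44/15)

Integral comparison: Σ_{k=1}^n k^(29/15) = ∫_0^n x^(29/15) dx + O(n^(29/15)). The integral is n^(1 + 29/15) / (1 + 29/15) = n^((29+15)/15) / ((29+15)/15) = (15/44) · n^(44/15).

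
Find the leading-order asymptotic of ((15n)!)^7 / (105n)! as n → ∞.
((15n)!)^7/(105n)! ~ ((2π·15n)^(6/2) / sqrt(7)) · 7^(−7·15n)  →  0

Write N = 15n. Stirling: N! ~ sqrt(2π N)(N/e)^N and (7N)! ~ sqrt(2π·7N)·(7N/e)^(7N).
  (N!)^7/(7N)! ~ (2π N)^(7/2) (N/e)^(7N) / [sqrt(2π·7N) (7N/e)^(7N)]
     = (2π N)^(7/2) / sqrt(2π·7N) · (N/(7N))^(7N)
     = (2π N)^((7−1)/2) / sqrt(7) · 7^(−7N).
Since 7^7 > 1, the factor 7^(−7N) decays exponentially, so the ratio → 0. Substituting N = 15n gives the stated form.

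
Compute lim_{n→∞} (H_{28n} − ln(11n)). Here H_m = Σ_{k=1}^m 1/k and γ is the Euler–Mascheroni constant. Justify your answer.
lim = ln(28/11) + γ

By Euler-Maclaurin, H_m = ln m + γ + O(1/m). So
  H_{28n} − ln(11n) = ln(28n) + γ − ln(11n) + O(1/n)
                       = ln(28/11) + γ + O(1/n).
Hence the limit is ln(28/11) + γ.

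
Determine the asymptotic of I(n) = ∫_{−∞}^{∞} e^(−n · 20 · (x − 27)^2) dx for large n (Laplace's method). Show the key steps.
I(n) = sqrt(π/(20n))

Here φ(x) = 20 · (x − 27)^2 has its unique minimum at x* = 27 with φ(x*) = 0 and φ''(x*) = 40. Laplace's method gives
  I(n) ~ e^(−n φ(x*)) · sqrt(2π / (n · φ''(x*))) = sqrt(2π / (40n)) = sqrt(π/(20n)).
This is exact: substituting u = (x − 27)·sqrt(20n) gives I(n) = (1/sqrt(20n)) ∫_{−∞}^{∞} e^(−u^2) du = sqrt(π/(20n)).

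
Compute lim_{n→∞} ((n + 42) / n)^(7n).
lim = e^294

Rewrite as (1 + 42/n)^(7n). By the standard limit (1 + x/n)^n → e^x, we have (1 + 42/n)^n → e^42, and raising to the 7th power gives e^294.
More precisely, ln[(1 + 42/n)^(7n)] = 7n · ln(1 + 42/n) = 7n · (42/n + O(1/n^2)) = 294 + O(1/n) → 294.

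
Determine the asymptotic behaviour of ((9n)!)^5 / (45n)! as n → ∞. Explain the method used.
((9n)!)^5/(45n)! ~ ((2π·9n)^(4/2) / sqrt(5)) · 5^(−5·9n)  →  0

Write N = 9n. Stirling: N! ~ sqrt(2π N)(N/e)^N and (5N)! ~ sqrt(2π·5N)·(5N/e)^(5N).
  (N!)^5/(5N)! ~ (2π N)^(5/2) (N/e)^(5N) / [sqrt(2π·5N) (5N/e)^(5N)]
     = (2π N)^(5/2) / sqrt(2π·5N) · (N/(5N))^(5N)
     = (2π N)^((5−1)/2) / sqrt(5) · 5^(−5N).
Since 5^5 > 1, the factor 5^(−5N) decays exponentially, so the ratio → 0. Substituting N = 9n gives the stated form.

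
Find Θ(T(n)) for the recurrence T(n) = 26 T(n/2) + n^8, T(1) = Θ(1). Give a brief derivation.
T(n) = Θ(n^8)

log_2 26 ≈ 4.700. f(n) = n^8 dominates n^(log_2 26) since 8 > 4.700, and the regularity condition a·f(n/b) = 26·(n/2)^8 = (26/256)·n^8 ≤ c·f(n) holds with c = 26/256 ≈ 0.102 < 1. So this is Case 3: T(n) = Θ(f(n)) = Θ(n^8).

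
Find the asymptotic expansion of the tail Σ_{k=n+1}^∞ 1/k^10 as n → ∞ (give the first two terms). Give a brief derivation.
Σ_{k>n} 1/k^10 = 1/(9 · n^9) − 1/(2 · n^10) + O(1/n^11)

Compare to the integral: ∫_{n}^∞ x^(−10) dx = [−x^(−9)/9]_{n}^∞ = 1/((10−1)·n^9). The Euler-Maclaurin correction adds −f(n)/2 = −1/(2·n^10). Euler-Maclaurin then gives
  Σ_{k>n} 1/k^10 = ∫_{n}^∞ dx/x^10 − 1/(2·n^10) + O(1/n^11).
(Equivalently this is ζ(10) − Σ_{k≤n} 1/k^10.)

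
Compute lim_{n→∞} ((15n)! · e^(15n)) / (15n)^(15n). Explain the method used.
lim = ∞

Stirling: (15n)! ~ sqrt(2π·15n) · (15n/e)^(15n). Hence
  (15n)! · e^(15n) / (15n)^(15n) ~ sqrt(2π·15n) = sqrt(2π·15) · sqrt(n) → ∞.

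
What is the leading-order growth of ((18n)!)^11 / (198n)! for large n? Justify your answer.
((18n)!)^11/(198n)! ~ ((2π·18n)^(10/2) / sqrt(11)) · 11^(−11·18n)  →  0

Write N = 18n. Stirling: N! ~ sqrt(2π N)(N/e)^N and (11N)! ~ sqrt(2π·11N)·(11N/e)^(11N).
  (N!)^11/(11N)! ~ (2π N)^(11/2) (N/e)^(11N) / [sqrt(2π·11N) (11N/e)^(11N)]
     = (2π N)^(11/2) / sqrt(2π·11N) · (N/(11N))^(11N)
     = (2π N)^((11−1)/2) / sqrt(11) · 11^(−11N).
Since 11^11 > 1, the factor 11^(−11N) decays exponentially, so the ratio → 0. Substituting N = 18n gives the stated form.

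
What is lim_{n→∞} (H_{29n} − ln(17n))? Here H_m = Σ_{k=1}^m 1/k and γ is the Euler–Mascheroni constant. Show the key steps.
lim = ln(29/17) + γ

By Euler-Maclaurin, H_m = ln m + γ + O(1/m). So
  H_{29n} − ln(17n) = ln(29n) + γ − ln(17n) + O(1/n)
                       = ln(29/17) + γ + O(1/n).
Hence the limit is ln(29/17) + γ.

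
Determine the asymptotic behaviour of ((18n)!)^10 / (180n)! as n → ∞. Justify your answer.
((18n)!)^10/(180n)! ~ ((2π·18n)^(9/2) / sqrt(10)) · 10^(−10·18n)  →  0

Write N = 18n. Stirling: N! ~ sqrt(2π N)(N/e)^N and (10N)! ~ sqrt(2π·10N)·(10N/e)^(10N).
  (N!)^10/(10N)! ~ (2π N)^(10/2) (N/e)^(10N) / [sqrt(2π·10N) (10N/e)^(10N)]
     = (2π N)^(10/2) / sqrt(2π·10N) · (N/(10N))^(10N)
     = (2π N)^((10−1)/2) / sqrt(10) · 10^(−10N).
Since 10^10 > 1, the factor 10^(−10N) decays exponentially, so the ratio → 0. Substituting N = 18n gives the stated form.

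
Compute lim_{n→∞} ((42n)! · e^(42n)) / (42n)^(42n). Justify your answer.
lim = ∞

Stirling: (42n)! ~ sqrt(2π·42n) · (42n/e)^(42n). Hence
  (42n)! · e^(42n) / (42n)^(42n) ~ sqrt(2π·42n) = sqrt(2π·42) · sqrt(n) → ∞.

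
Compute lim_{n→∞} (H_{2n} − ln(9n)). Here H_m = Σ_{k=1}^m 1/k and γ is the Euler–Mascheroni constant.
lim = ln(2/9) + γ

By Euler-Maclaurin, H_m = ln m + γ + O(1/m). So
  H_{2n} − ln(9n) = ln(2n) + γ − ln(9n) + O(1/n)
                       = ln(2/9) + γ + O(1/n).
Hence the limit is ln(2/9) + γ.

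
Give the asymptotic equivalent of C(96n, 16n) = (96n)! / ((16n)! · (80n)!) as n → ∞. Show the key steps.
C(96n, 16n) ~ (46656/3125)^(16n) · sqrt(3/(5π·16n))

Write N = 16n. Apply Stirling to each factorial:
  (6N)! ~ sqrt(2π·6N) · (6N/e)^(6N),
  N! ~ sqrt(2π N) · (N/e)^N,
  (5N)! ~ sqrt(2π·5N) · (5N/e)^(5N).
The exponential factors combine to (6N)^(6N) / (N^N · (5N)^(5N)) = 6^(6N)/5^(5N) = (6^6/5^5)^N = (46656/3125)^N.
The square-root prefactors combine to sqrt(2π·6N) / (sqrt(2π N)·sqrt(2π·5N)) = sqrt(6 / (2π·5·N)) = sqrt(3/(5π·16n)).
Substituting N = 16n: C(96n, 16n) ~ (46656/3125)^(16n) · sqrt(3/(5π·16n)).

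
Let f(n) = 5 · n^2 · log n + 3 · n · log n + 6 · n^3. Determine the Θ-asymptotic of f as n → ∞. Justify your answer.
f(n) ∈ Θ(n^3)

Compare the terms by growth order. For large n, n^a · (log n)^b dominates n^a' · (log n)^b' iff a > a', or (a = a' and b > b'). Ranking the 3 terms shows the dominant one is 6 · n^3. Hence f(n) ∈ Θ(n^3).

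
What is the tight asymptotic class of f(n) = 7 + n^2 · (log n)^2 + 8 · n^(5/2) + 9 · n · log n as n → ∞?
f(n) ∈ Θ(n^(5/2))

Compare the terms by growth order. For large n, n^a · (log n)^b dominates n^a' · (log n)^b' iff a > a', or (a = a' and b > b'). Ranking the 4 terms shows the dominant one is 8 · n^(5/2). Hence f(n) ∈ Θ(n^(5/2)).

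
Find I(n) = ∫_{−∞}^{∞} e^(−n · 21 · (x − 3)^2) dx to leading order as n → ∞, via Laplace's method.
I(n) = sqrt(π/(21n))

Here φ(x) = 21 · (x − 3)^2 has its unique minimum at x* = 3 with φ(x*) = 0 and φ''(x*) = 42. Laplace's method gives
  I(n) ~ e^(−n φ(x*)) · sqrt(2π / (n · φ''(x*))) = sqrt(2π / (42n)) = sqrt(π/(21n)).
This is exact: substituting u = (x − 3)·sqrt(21n) gives I(n) = (1/sqrt(21n)) ∫_{−∞}^{∞} e^(−u^2) du = sqrt(π/(21n)).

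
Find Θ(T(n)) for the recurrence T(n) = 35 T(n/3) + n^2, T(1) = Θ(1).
T(n) = Θ(n^(log_3 35))

Master theorem: compare f(n) = n^2 to n^(log_3 35) where log_3 35 ≈ 3.236. Since 2 < log_3 35, we have f(n) = O(n^(log_3 35 − ε)) for some ε > 0 — Case 1. Hence T(n) = Θ(n^(log_3 35)).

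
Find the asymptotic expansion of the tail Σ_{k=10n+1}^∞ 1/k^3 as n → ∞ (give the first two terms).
Σ_{k>10n} 1/k^3 = 1/(2 · (10n)^2) − 1/(2 · (10n)^3) + O(1/(10n)^4)

Compare to the integral: ∫_{10n}^∞ x^(−3) dx = [−x^(−2)/2]_{10n}^∞ = 1/((3−1)·(10n)^2). The Euler-Maclaurin correction adds −f(10n)/2 = −1/(2·(10n)^3). Euler-Maclaurin then gives
  Σ_{k>10n} 1/k^3 = ∫_{10n}^∞ dx/x^3 − 1/(2·(10n)^3) + O(1/(10n)^4).
(Equivalently this is ζ(3) − Σ_{k≤10n} 1/k^3.)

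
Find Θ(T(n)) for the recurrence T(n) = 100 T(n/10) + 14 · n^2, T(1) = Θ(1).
T(n) = Θ(n^2 log n)

log_10 100 = 2, and f(n) = 14 · n^2 = Θ(n^(log_10 100)). This is Case 2 of the master theorem: T(n) = Θ(f(n) · log n) = Θ(n^2 log n).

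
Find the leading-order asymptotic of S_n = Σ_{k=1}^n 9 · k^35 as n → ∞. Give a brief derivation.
S_n ~ n^36 / 4

By integral comparison (Euler-Maclaurin), Σ_{k=1}^n 9 · k^35 = 9 · ∫_0^n x^35 dx + O(n^35) = 9 · n^36/36 = n^36 / 4 + O(n^35). (Equivalently, Faulhaber's formula gives the same leading term.)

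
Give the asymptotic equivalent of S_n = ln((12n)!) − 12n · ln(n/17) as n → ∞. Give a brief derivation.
S_n ~ 12n · (ln 204 − 1) + O(ln n)

Stirling: ln((12n)!) = 12n ln(12n) − 12n + O(ln n).
  S_n = 12n ln(12n) − 12n − 12n ln(n/17) + O(ln n)
      = 12n ln(12n) − 12n ln n + 12n ln 17 − 12n + O(ln n)
      = 12n ln 12 + 12n ln 17 − 12n + O(ln n)
      = 12n (ln 204 − 1) + O(ln n).
Numerically ln(204) − 1 ≈ 4.3181.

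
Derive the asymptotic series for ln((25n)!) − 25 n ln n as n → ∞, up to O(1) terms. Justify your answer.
ln((25n)!) − 25 n ln n = 25(ln 25 − 1) n + (1/2) ln(2π·25n) + O(1/n)

Stirling: ln((25n)!) = 25n ln(25n) − 25n + (1/2) ln(2π·25n) + O(1/n).
Since 25n ln(25n) = 25n ln n + 25n ln 25, subtracting 25n ln n cancels the n ln n term exactly. What remains is 25(ln 25 − 1) n + (1/2) ln(2π·25n) + O(1/n).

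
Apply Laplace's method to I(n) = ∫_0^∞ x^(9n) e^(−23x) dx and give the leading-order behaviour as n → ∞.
I(n) ~ (sqrt(2π·9n) / 23) · (9n/(23e))^(9n)

Write the integrand as exp(9n ln x − 23x) and set f(x) = 9n ln x − 23x. Then f'(x) = 9n/x − 23 = 0 at x* = 9n/23, and f''(x*) = −9n/x*^2 = −23^2/(9n). Laplace's method (interior maximum) gives
  I(n) ~ e^(f(x*)) · sqrt(2π / |f''(x*)|)
        = exp(9n ln(9n/23) − 9n) · sqrt(2π · 9n / 23^2)
        = (9n/23)^(9n) e^(−9n) · sqrt(2π·9n) / 23
        = (sqrt(2π·9n) / 23) · (9n/(23e))^(9n).
This matches Γ(9n+1)/23^(9n+1) with Stirling applied to Γ.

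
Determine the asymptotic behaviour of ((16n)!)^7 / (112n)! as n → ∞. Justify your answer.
((16n)!)^7/(112n)! ~ ((2π·16n)^(6/2) / sqrt(7)) · 7^(−7·16n)  →  0

Write N = 16n. Stirling: N! ~ sqrt(2π N)(N/e)^N and (7N)! ~ sqrt(2π·7N)·(7N/e)^(7N).
  (N!)^7/(7N)! ~ (2π N)^(7/2) (N/e)^(7N) / [sqrt(2π·7N) (7N/e)^(7N)]
     = (2π N)^(7/2) / sqrt(2π·7N) · (N/(7N))^(7N)
     = (2π N)^((7−1)/2) / sqrt(7) · 7^(−7N).
Since 7^7 > 1, the factor 7^(−7N) decays exponentially, so the ratio → 0. Substituting N = 16n gives the stated form.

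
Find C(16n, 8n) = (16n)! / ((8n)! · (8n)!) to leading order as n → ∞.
C(16n, 8n) ~ (4)^(8n) · sqrt(1/(π·8n))

Write N = 8n. Apply Stirling to each factorial:
  (2N)! ~ sqrt(2π·2N) · (2N/e)^(2N),
  N! ~ sqrt(2π N) · (N/e)^N,
  (1N)! ~ sqrt(2π·1N) · (1N/e)^(1N).
The exponential factors combine to (2N)^(2N) / (N^N · (1N)^(1N)) = 2^(2N)/1^(1N) = (2^2/1^1)^N = (4)^N.
The square-root prefactors combine to sqrt(2π·2N) / (sqrt(2π N)·sqrt(2π·1N)) = sqrt(2 / (2π·1·N)) = sqrt(1/(π·8n)).
Substituting N = 8n: C(16n, 8n) ~ (4)^(8n) · sqrt(1/(π·8n)).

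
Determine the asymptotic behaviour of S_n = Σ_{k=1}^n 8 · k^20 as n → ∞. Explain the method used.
S_n ~ 8 · n^21 / 21

By integral comparison (Euler-Maclaurin), Σ_{k=1}^n 8 · k^20 = 8 · ∫_0^n x^20 dx + O(n^20) = 8 · n^21/21 + O(n^20). (Equivalently, Faulhaber's formula gives the same leading term.)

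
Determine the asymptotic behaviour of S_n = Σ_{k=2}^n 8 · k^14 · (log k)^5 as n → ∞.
S_n ~ 8 · n^15 · (log n)^5 / 15

By integral comparison, S_n = ∫_1^n 8 · x^14 · (log x)^5 dx + O(n^14 · (log n)^5). For the integral, the leading term of ∫_1^n x^14 (log x)^5 dx is n^15/15 · (log n)^5 (by repeated integration by parts; each step lowers the log-exponent and produces a relatively O(1/log n) correction). Hence S_n ~ 8 · n^15 · (log n)^5 / 15.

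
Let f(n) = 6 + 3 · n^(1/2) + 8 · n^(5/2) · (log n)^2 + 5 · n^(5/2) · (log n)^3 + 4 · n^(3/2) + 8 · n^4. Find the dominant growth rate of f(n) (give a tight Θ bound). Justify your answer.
f(n) ∈ Θ(n^4)

Compare the terms by growth order. For large n, n^a · (log n)^b dominates n^a' · (log n)^b' iff a > a', or (a = a' and b > b'). Ranking the 6 terms shows the dominant one is 8 · n^4. Hence f(n) ∈ Θ(n^4).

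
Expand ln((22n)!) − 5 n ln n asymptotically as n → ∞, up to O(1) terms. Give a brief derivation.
ln((22n)!) − 5 n ln n = 17 n ln n + 22(ln 22 − 1) n + (1/2) ln(2π·22n) + O(1/n)

Stirling: ln((22n)!) = 22n ln(22n) − 22n + (1/2) ln(2π·22n) + O(1/n).
Expand 22n ln(22n) = 22n (ln n + ln 22) = 22n ln n + 22n ln 22.
Subtract 5n ln n: leading term is (22 − 5) n ln n = 17 n ln n. The next term is 22n ln 22 − 22n = 22(ln 22 − 1) n. Then the (1/2) ln(2π·22n) correction.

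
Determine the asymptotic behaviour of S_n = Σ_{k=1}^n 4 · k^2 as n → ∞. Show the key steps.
S_n ~ 4 · n^3 / 3

By integral comparison (Euler-Maclaurin), Σ_{k=1}^n 4 · k^2 = 4 · ∫_0^n x^2 dx + O(n^2) = 4 · n^3/3 + O(n^2). (Equivalently, Faulhaber's formula gives the same leading term.)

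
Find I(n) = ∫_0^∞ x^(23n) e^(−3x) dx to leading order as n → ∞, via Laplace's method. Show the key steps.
I(n) ~ (sqrt(2π·23n) / 3) · (23n/(3e))^(23n)

Write the integrand as exp(23n ln x − 3x) and set f(x) = 23n ln x − 3x. Then f'(x) = 23n/x − 3 = 0 at x* = 23n/3, and f''(x*) = −23n/x*^2 = −3^2/(23n). Laplace's method (interior maximum) gives
  I(n) ~ e^(f(x*)) · sqrt(2π / |f''(x*)|)
        = exp(23n ln(23n/3) − 23n) · sqrt(2π · 23n / 3^2)
        = (23n/3)^(23n) e^(−23n) · sqrt(2π·23n) / 3
        = (sqrt(2π·23n) / 3) · (23n/(3e))^(23n).
This matches Γ(23n+1)/3^(23n+1) with Stirling applied to Γ.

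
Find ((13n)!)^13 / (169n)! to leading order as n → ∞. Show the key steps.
((13n)!)^13/(169n)! ~ ((2π·13n)^(12/2) / sqrt(13)) · 13^(−13·13n)  →  0

Write N = 13n. Stirling: N! ~ sqrt(2π N)(N/e)^N and (13N)! ~ sqrt(2π·13N)·(13N/e)^(13N).
  (N!)^13/(13N)! ~ (2π N)^(13/2) (N/e)^(13N) / [sqrt(2π·13N) (13N/e)^(13N)]
     = (2π N)^(13/2) / sqrt(2π·13N) · (N/(13N))^(13N)
     = (2π N)^((13−1)/2) / sqrt(13) · 13^(−13N).
Since 13^13 > 1, the factor 13^(−13N) decays exponentially, so the ratio → 0. Substituting N = 13n gives the stated form.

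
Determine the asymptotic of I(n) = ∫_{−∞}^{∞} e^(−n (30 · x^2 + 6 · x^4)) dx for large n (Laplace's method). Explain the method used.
I(n) ~ sqrt(π/(30n))

φ(x) = 30 · x^2 + 6 · x^4 has its unique global minimum at x* = 0 (since φ'(x) = 60x + 24x^3 = 0 only at x = 0 for real x with both coefficients positive, and φ → ∞ as |x| → ∞). At x* = 0, φ(0) = 0 and φ''(0) = 60. Laplace's method then gives
  I(n) ~ sqrt(2π / (n · φ''(0))) · e^(−n φ(0)) = sqrt(2π / (60n)) = sqrt(π/(30n)).
The 6 · x^4 term contributes only at subleading order (an O(1/n) relative correction).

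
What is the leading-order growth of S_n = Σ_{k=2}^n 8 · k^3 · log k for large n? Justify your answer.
S_n ~ 2 · n^4 log n − n^4 / 2

By integral comparison, S_n = ∫_1^n 8 · x^3 · log x dx + O(n^3 · log n). For the integral, ∫ x^3 log x dx = n^4 log n / 4 − n^4/16 (integration by parts). Hence S_n ~ 2 · n^4 log n − n^4 / 2.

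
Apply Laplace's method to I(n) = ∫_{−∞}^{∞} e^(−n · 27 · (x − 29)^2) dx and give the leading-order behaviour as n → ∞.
I(n) = sqrt(π/(27n))

Here φ(x) = 27 · (x − 29)^2 has its unique minimum at x* = 29 with φ(x*) = 0 and φ''(x*) = 54. Laplace's method gives
  I(n) ~ e^(−n φ(x*)) · sqrt(2π / (n · φ''(x*))) = sqrt(2π / (54n)) = sqrt(π/(27n)).
This is exact: substituting u = (x − 29)·sqrt(27n) gives I(n) = (1/sqrt(27n)) ∫_{−∞}^{∞} e^(−u^2) du = sqrt(π/(27n)).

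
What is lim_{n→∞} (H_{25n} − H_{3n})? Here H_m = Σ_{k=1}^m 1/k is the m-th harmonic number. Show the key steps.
lim = ln(25/3)

Euler-Maclaurin gives H_m = ln m + γ + 1/(2m) + O(1/m^2). The γ and O(1/m) terms cancel in the difference:
  H_{25n} − H_{3n} = ln(25n) − ln(3n) + O(1/n) = ln(25/3) + O(1/n).
Hence the limit is ln(25/3).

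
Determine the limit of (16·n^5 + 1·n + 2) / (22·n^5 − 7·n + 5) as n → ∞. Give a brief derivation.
lim = 16/22 = 8/11

For large n the leading n^5 terms dominate both numerator and denominator. Dividing top and bottom by n^5, every other term tends to 0, leaving 16/22 = 8/11.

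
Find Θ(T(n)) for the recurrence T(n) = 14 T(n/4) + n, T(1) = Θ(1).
T(n) = Θ(n^(log_4 14))

Master theorem: compare f(n) = n to n^(log_4 14) where log_4 14 ≈ 1.904. Since 1 < log_4 14, we have f(n) = O(n^(log_4 14 − ε)) for some ε > 0 — Case 1. Hence T(n) = Θ(n^(log_4 14)).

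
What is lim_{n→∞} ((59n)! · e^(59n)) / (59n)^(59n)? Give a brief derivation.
lim = ∞

Stirling: (59n)! ~ sqrt(2π·59n) · (59n/e)^(59n). Hence
  (59n)! · e^(59n) / (59n)^(59n) ~ sqrt(2π·59n) = sqrt(2π·59) · sqrt(n) → ∞.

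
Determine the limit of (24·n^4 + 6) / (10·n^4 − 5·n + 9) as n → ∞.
lim = 24/10 = 12/5

For large n the leading n^4 terms dominate both numerator and denominator. Dividing top and bottom by n^4, every other term tends to 0, leaving 24/10 = 12/5.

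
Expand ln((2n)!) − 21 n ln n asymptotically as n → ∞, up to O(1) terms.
ln((2n)!) − 21 n ln n = −19 n ln n + 2(ln 2 − 1) n + (1/2) ln(2π·2n) + O(1/n)

Stirling: ln((2n)!) = 2n ln(2n) − 2n + (1/2) ln(2π·2n) + O(1/n).
Expand 2n ln(2n) = 2n (ln n + ln 2) = 2n ln n + 2n ln 2.
Subtract 21n ln n: leading term is (2 − 21) n ln n = −19 n ln n. The next term is 2n ln 2 − 2n = 2(ln 2 − 1) n. Then the (1/2) ln(2π·2n) correction.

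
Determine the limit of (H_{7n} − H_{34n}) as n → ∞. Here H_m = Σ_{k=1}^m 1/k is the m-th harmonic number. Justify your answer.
lim = ln(7/34)

Euler-Maclaurin gives H_m = ln m + γ + 1/(2m) + O(1/m^2). The γ and O(1/m) terms cancel in the difference:
  H_{7n} − H_{34n} = ln(7n) − ln(34n) + O(1/n) = ln(7/34) + O(1/n).
Hence the limit is ln(7/34).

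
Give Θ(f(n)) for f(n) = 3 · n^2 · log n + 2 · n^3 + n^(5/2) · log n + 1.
f(n) ∈ Θ(n^3)

Compare the terms by growth order. For large n, n^a · (log n)^b dominates n^a' · (log n)^b' iff a > a', or (a = a' and b > b'). Ranking the 4 terms shows the dominant one is 2 · n^3. Hence f(n) ∈ Θ(n^3).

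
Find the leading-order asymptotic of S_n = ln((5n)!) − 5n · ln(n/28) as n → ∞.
S_n ~ 5n · (ln 140 − 1) + O(ln n)

Stirling: ln((5n)!) = 5n ln(5n) − 5n + O(ln n).
  S_n = 5n ln(5n) − 5n − 5n ln(n/28) + O(ln n)
      = 5n ln(5n) − 5n ln n + 5n ln 28 − 5n + O(ln n)
      = 5n ln 5 + 5n ln 28 − 5n + O(ln n)
      = 5n (ln 140 − 1) + O(ln n).
Numerically ln(140) − 1 ≈ 3.9416.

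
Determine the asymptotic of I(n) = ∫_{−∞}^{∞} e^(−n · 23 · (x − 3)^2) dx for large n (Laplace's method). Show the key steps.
I(n) = sqrt(π/(23n))

Here φ(x) = 23 · (x − 3)^2 has its unique minimum at x* = 3 with φ(x*) = 0 and φ''(x*) = 46. Laplace's method gives
  I(n) ~ e^(−n φ(x*)) · sqrt(2π / (n · φ''(x*))) = sqrt(2π / (46n)) = sqrt(π/(23n)).
This is exact: substituting u = (x − 3)·sqrt(23n) gives I(n) = (1/sqrt(23n)) ∫_{−∞}^{∞} e^(−u^2) du = sqrt(π/(23n)).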